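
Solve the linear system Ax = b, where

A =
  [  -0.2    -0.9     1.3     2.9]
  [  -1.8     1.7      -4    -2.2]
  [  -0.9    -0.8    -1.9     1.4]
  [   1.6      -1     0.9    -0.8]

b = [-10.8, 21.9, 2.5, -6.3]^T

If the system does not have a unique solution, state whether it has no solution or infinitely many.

Row-reduce the augmented matrix:
R1 ← R1 / (-1/5).
R2 ← R2 + 9/5·R1.
R3 ← R3 + 9/10·R1.
R4 ← R4 − 8/5·R1.
R2 ← R2 / (49/5).
R1 ← R1 − 9/2·R2.
R3 ← R3 − 13/4·R2.
R4 ← R4 + 41/5·R2.
R3 ← R3 / (-997/392).
R1 ← R1 − 139/196·R3.
R2 ← R2 + 157/98·R3.
R4 ← R4 + 90/49·R3.
R4 ← R4 / (3549/9970).
R1 ← R1 + 10651/4985·R4.
R2 ← R2 + 7284/4985·R4.
R3 ← R3 − 4439/4985·R4.
Reading off the reduced rows gives x_1 = -6, x_2 = -1, x_3 = -1, x_4 = -4.

x_1 = -6, x_2 = -1, x_3 = -1, x_4 = -4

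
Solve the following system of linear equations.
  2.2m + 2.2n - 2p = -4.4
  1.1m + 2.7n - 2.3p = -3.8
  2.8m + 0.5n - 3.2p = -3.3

Row-reduce the augmented matrix:
R1 ← R1 / (11/5).
R2 ← R2 − 11/10·R1.
R3 ← R3 − 14/5·R1.
R2 ← R2 / (8/5).
R1 ← R1 − 1·R2.
R3 ← R3 + 23/10·R2.
R3 ← R3 / (-4441/1760).
R1 ← R1 + 17/176·R3.
R2 ← R2 + 13/16·R3.
Reading off the reduced rows gives m = -1, n = -1, p = 0.

m = -1, n = -1, p = 0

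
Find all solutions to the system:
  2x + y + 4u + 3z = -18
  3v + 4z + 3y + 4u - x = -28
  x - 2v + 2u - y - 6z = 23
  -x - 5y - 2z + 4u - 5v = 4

Row-reduce:
R1 ← R1 / (2).
R2 ← R2 + 1·R1.
R3 ← R3 − 1·R1.
R4 ← R4 + 1·R1.
R2 ← R2 / (7/2).
R1 ← R1 − 1/2·R2.
R3 ← R3 + 3/2·R2.
R4 ← R4 + 9/2·R2.
R3 ← R3 / (-36/7).
R1 ← R1 − 5/7·R3.
R2 ← R2 − 11/7·R3.
R4 ← R4 − 46/7·R3.
R4 ← R4 / (17).
R1 ← R1 − 3/2·R4.
R2 ← R2 − 5/2·R4.
R3 ← R3 + 1/2·R4.
Rank is 4 with 5 unknowns, leaving v free.

infinitely many solutions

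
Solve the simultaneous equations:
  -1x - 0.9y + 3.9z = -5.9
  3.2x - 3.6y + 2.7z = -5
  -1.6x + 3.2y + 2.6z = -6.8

x = -1, y = -1, z = -2

Row-reduce the augmented matrix:
R1 ← R1 / (-1).
R2 ← R2 − 16/5·R1.
R3 ← R3 + 8/5·R1.
R2 ← R2 / (-162/25).
R1 ← R1 − 9/10·R2.
R3 ← R3 − 116/25·R2.
R3 ← R3 / (976/135).
R1 ← R1 + 43/24·R3.
R2 ← R2 + 253/108·R3.
Reading off the reduced rows gives x = -1, y = -1, z = -2.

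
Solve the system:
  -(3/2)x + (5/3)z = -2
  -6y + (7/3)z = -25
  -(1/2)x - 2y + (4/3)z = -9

Row-reduce:
R1 ← R1 / (-3/2).
R3 ← R3 + 1/2·R1.
R2 ← R2 / (-6).
R3 ← R3 + 2·R2.
Rank is 2 with 3 unknowns, leaving z free.

infinitely many solutions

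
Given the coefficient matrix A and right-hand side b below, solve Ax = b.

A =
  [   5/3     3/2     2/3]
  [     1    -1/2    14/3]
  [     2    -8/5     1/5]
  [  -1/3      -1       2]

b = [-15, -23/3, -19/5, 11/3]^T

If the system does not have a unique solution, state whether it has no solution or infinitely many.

Row-reduce the augmented matrix:
R1 ← R1 / (5/3).
R2 ← R2 − 1·R1.
R3 ← R3 − 2·R1.
R4 ← R4 + 1/3·R1.
R2 ← R2 / (-7/5).
R1 ← R1 − 9/10·R2.
R3 ← R3 + 17/5·R2.
R4 ← R4 + 7/10·R2.
R3 ← R3 / (-1151/105).
R1 ← R1 − 22/7·R3.
R2 ← R2 + 64/21·R3.
R4 reduces to 0 = 0, so the extra equation is consistent.
Reading off the reduced rows gives x_1 = -5, x_2 = -4, x_3 = -1.

x_1 = -5, x_2 = -4, x_3 = -1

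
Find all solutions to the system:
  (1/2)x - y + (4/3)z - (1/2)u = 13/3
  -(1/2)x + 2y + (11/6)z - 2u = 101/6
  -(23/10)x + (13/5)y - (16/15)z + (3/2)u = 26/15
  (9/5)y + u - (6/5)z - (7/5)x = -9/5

Row-reduce:
R1 ← R1 / (1/2).
R2 ← R2 + 1/2·R1.
R3 ← R3 + 23/10·R1.
R4 ← R4 + 7/5·R1.
R1 ← R1 + 2·R2.
R3 ← R3 + 2·R2.
R4 ← R4 + 1·R2.
R3 ← R3 / (57/5).
R1 ← R1 − 9·R3.
R2 ← R2 − 19/6·R3.
R4 ← R4 − 57/10·R3.
Row 4 reduces to 0 = -1/2, a contradiction. The system is inconsistent.

no solution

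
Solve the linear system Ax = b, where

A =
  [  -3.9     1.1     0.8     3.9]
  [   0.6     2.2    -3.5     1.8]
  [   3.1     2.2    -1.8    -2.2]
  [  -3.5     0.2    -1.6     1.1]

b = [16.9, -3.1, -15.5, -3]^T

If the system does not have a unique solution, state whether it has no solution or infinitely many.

x_1 = 1, x_2 = -1, x_3 = 3, x_4 = 5

Row-reduce the augmented matrix:
R1 ← R1 / (-39/10).
R2 ← R2 − 3/5·R1.
R3 ← R3 − 31/10·R1.
R4 ← R4 + 7/2·R1.
R2 ← R2 / (154/65).
R1 ← R1 + 11/39·R2.
R3 ← R3 − 1199/390·R2.
R4 ← R4 + 307/390·R2.
R3 ← R3 / (901/280).
R1 ← R1 + 17/28·R3.
R2 ← R2 + 439/308·R3.
R4 ← R4 + 2119/616·R3.
R4 ← R4 / (-35767/9010).
R1 ← R1 + 60/53·R4.
R2 ← R2 − 29/901·R4.
R3 ← R3 + 620/901·R4.
Reading off the reduced rows gives x_1 = 1, x_2 = -1, x_3 = 3, x_4 = 5.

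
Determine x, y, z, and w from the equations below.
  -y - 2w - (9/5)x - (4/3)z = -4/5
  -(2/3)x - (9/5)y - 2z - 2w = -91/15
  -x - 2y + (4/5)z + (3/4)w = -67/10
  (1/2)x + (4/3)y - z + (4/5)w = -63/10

x = 1, y = 3, z = 6, w = -6

Row-reduce the augmented matrix:
R1 ← R1 / (-9/5).
R2 ← R2 + 2/3·R1.
R3 ← R3 + 1·R1.
R4 ← R4 − 1/2·R1.
R2 ← R2 / (-193/135).
R1 ← R1 − 5/9·R2.
R3 ← R3 + 13/9·R2.
R4 ← R4 − 19/18·R2.
R3 ← R3 / (8866/2895).
R1 ← R1 − 30/193·R3.
R2 ← R2 − 610/579·R3.
R4 ← R4 + 4312/1737·R3.
R4 ← R4 / (3737/2015).
R1 ← R1 − 8205/17732·R4.
R2 ← R2 + 3495/17732·R4.
R3 ← R3 − 36285/35464·R4.
Reading off the reduced rows gives x = 1, y = 3, z = 6, w = -6.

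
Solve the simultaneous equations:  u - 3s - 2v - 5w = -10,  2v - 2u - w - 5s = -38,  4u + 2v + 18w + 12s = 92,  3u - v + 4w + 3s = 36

infinitely many solutions

Row-reduce:
R2 ← R2 + 2·R1.
R3 ← R3 − 4·R1.
R4 ← R4 − 3·R1.
R2 ← R2 / (-2).
R1 ← R1 + 2·R2.
R3 ← R3 − 10·R2.
R4 ← R4 − 5·R2.
R3 ← R3 / (-17).
R1 ← R1 − 6·R3.
R2 ← R2 − 11/2·R3.
R4 ← R4 + 17/2·R3.
Rank is 3 with 4 unknowns, leaving s free.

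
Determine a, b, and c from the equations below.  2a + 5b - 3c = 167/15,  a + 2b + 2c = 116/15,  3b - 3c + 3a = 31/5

a = 2/5, b = 8/3, c = 1

Row-reduce the augmented matrix:
R1 ← R1 / (2).
R2 ← R2 − 1·R1.
R3 ← R3 − 3·R1.
R2 ← R2 / (-1/2).
R1 ← R1 − 5/2·R2.
R3 ← R3 + 9/2·R2.
R3 ← R3 / (-30).
R1 ← R1 − 16·R3.
R2 ← R2 + 7·R3.
Reading off the reduced rows gives a = 2/5, b = 8/3, c = 1.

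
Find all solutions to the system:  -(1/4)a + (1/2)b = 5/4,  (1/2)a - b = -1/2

Row-reduce:
R1 ← R1 / (-1/4).
R2 ← R2 − 1/2·R1.
Row 2 reduces to 0 = 2, a contradiction. The system is inconsistent.

no solution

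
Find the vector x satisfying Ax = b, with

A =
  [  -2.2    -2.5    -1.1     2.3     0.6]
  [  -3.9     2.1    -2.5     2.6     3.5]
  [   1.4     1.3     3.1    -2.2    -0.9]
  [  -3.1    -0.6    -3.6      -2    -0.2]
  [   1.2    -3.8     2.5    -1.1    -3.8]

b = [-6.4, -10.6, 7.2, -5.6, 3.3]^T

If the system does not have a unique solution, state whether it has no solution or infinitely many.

x_1 = 2, x_2 = -1, x_3 = 1, x_4 = -2, x_5 = 2

Row-reduce the augmented matrix:
R1 ← R1 / (-11/5).
R2 ← R2 + 39/10·R1.
R3 ← R3 − 7/5·R1.
R4 ← R4 + 31/10·R1.
R5 ← R5 − 6/5·R1.
R2 ← R2 / (1437/220).
R1 ← R1 − 25/22·R2.
R3 ← R3 + 16/55·R2.
R4 ← R4 − 643/220·R2.
R5 ← R5 + 284/55·R2.
R3 ← R3 / (17068/7185).
R1 ← R1 − 856/1437·R3.
R2 ← R2 + 121/1437·R3.
R4 ← R4 + 12961/7185·R3.
R5 ← R5 − 4211/2874·R3.
R4 ← R4 / (-885663/170680).
R1 ← R1 + 2506/4267·R4.
R2 ← R2 + 8691/34136·R4.
R3 ← R3 + 11527/34136·R4.
R5 ← R5 + 177003/341360·R4.
R5 ← R5 / (-1032797/984070).
R1 ← R1 + 280700/885663·R5.
R2 ← R2 − 141271/295221·R5.
R3 ← R3 + 11722/885663·R5.
R4 ← R4 − 417607/885663·R5.
Reading off the reduced rows gives x_1 = 2, x_2 = -1, x_3 = 1, x_4 = -2, x_5 = 2.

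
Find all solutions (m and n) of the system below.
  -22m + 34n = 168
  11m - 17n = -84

Row-reduce:
R1 ← R1 / (-22).
R2 ← R2 − 11·R1.
Rank is 1 with 2 unknowns, leaving n free.

infinitely many solutions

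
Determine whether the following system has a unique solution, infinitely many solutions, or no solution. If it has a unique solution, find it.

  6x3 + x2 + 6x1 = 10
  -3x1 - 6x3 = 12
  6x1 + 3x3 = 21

Row-reduce the augmented matrix:
R1 ← R1 / (6).
R2 ← R2 + 3·R1.
R3 ← R3 − 6·R1.
R2 ← R2 / (1/2).
R1 ← R1 − 1/6·R2.
R3 ← R3 + 1·R2.
R3 ← R3 / (-9).
R1 ← R1 − 2·R3.
R2 ← R2 + 6·R3.
Reading off the reduced rows gives x1 = 6, x2 = 4, x3 = -5.

x1 = 6, x2 = 4, x3 = -5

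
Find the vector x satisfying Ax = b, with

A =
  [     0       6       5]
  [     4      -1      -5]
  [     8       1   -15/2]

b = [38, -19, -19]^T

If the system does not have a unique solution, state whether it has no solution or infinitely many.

infinitely many solutions

Row-reduce:
Swap R1 and R2.
R1 ← R1 / (4).
R3 ← R3 − 8·R1.
R2 ← R2 / (6).
R1 ← R1 + 1/4·R2.
R3 ← R3 − 3·R2.
Rank is 2 with 3 unknowns, leaving x_3 free.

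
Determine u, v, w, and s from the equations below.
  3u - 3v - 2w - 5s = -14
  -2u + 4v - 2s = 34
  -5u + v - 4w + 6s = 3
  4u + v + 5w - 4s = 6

u = -4, v = 5, w = 1, s = -3

Row-reduce the augmented matrix:
R1 ← R1 / (3).
R2 ← R2 + 2·R1.
R3 ← R3 + 5·R1.
R4 ← R4 − 4·R1.
R2 ← R2 / (2).
R1 ← R1 + 1·R2.
R3 ← R3 + 4·R2.
R4 ← R4 − 5·R2.
R3 ← R3 / (-10).
R1 ← R1 + 4/3·R3.
R2 ← R2 + 2/3·R3.
R4 ← R4 − 11·R3.
R4 ← R4 / (17/10).
R1 ← R1 + 13/5·R4.
R2 ← R2 + 9/5·R4.
R3 ← R3 − 13/10·R4.
Reading off the reduced rows gives u = -4, v = 5, w = 1, s = -3.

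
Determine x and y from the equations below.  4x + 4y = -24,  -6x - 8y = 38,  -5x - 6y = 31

x = -5, y = -1

Row-reduce the augmented matrix:
R1 ← R1 / (4).
R2 ← R2 + 6·R1.
R3 ← R3 + 5·R1.
R2 ← R2 / (-2).
R1 ← R1 − 1·R2.
R3 ← R3 + 1·R2.
R3 reduces to 0 = 0, so the extra equation is consistent.
Reading off the reduced rows gives x = -5, y = -1.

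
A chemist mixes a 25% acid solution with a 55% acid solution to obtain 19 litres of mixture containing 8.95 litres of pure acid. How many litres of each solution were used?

litres of solution A: 5, litres of solution B: 14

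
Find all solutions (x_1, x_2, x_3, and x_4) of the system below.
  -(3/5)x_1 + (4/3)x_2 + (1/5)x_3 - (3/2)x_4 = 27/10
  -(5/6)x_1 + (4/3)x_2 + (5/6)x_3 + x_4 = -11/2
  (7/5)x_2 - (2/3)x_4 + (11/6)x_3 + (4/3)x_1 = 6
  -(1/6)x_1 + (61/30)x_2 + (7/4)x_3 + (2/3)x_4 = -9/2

Row-reduce:
R1 ← R1 / (-3/5).
R2 ← R2 + 5/6·R1.
R3 ← R3 − 4/3·R1.
R4 ← R4 + 1/6·R1.
R2 ← R2 / (-14/27).
R1 ← R1 + 20/9·R2.
R3 ← R3 − 589/135·R2.
R4 ← R4 − 449/270·R2.
R3 ← R3 / (146/21).
R1 ← R1 + 19/7·R3.
R2 ← R2 + 15/14·R3.
R4 ← R4 − 73/21·R3.
Row 4 reduces to 0 = -2, a contradiction. The system is inconsistent.

no solution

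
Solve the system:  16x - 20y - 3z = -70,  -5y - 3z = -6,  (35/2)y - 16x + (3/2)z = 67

infinitely many solutions

Row-reduce:
R1 ← R1 / (16).
R3 ← R3 + 16·R1.
R2 ← R2 / (-5).
R1 ← R1 + 5/4·R2.
R3 ← R3 + 5/2·R2.
Rank is 2 with 3 unknowns, leaving z free.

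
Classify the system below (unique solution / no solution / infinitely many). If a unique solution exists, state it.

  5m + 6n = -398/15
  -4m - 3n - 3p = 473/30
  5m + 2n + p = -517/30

Row-reduce the augmented matrix:
R1 ← R1 / (5).
R2 ← R2 + 4·R1.
R3 ← R3 − 5·R1.
R2 ← R2 / (9/5).
R1 ← R1 − 6/5·R2.
R3 ← R3 + 4·R2.
R3 ← R3 / (-17/3).
R1 ← R1 − 2·R3.
R2 ← R2 + 5/3·R3.
Reading off the reduced rows gives m = -8/3, n = -11/5, p = 1/2.

m = -8/3, n = -11/5, p = 1/2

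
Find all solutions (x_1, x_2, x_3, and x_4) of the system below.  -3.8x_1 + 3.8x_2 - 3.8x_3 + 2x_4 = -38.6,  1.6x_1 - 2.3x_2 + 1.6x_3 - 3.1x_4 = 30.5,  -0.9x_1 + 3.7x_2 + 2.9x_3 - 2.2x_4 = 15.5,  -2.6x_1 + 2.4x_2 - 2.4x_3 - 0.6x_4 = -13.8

x_1 = 3, x_2 = -1, x_3 = 3, x_4 = -6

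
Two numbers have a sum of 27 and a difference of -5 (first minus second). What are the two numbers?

first number: 11, second number: 16

Let x = first number, y = second number.
  x + y = 27
  x - y = -5
Row-reduce the augmented matrix:
R2 ← R2 − 1·R1.
R2 ← R2 / (-2).
R1 ← R1 − 1·R2.
Reading off the reduced rows gives x = 11, y = 16.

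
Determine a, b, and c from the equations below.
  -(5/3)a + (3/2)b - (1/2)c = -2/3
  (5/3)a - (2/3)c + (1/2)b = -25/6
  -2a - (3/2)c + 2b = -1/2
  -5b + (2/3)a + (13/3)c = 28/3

a = -2, b = -3, c = -1

Row-reduce the augmented matrix:
R1 ← R1 / (-5/3).
R2 ← R2 − 5/3·R1.
R3 ← R3 + 2·R1.
R4 ← R4 − 2/3·R1.
R2 ← R2 / (2).
R1 ← R1 + 9/10·R2.
R3 ← R3 − 1/5·R2.
R4 ← R4 + 22/5·R2.
R3 ← R3 / (-47/60).
R1 ← R1 + 9/40·R3.
R2 ← R2 + 7/12·R3.
R4 ← R4 − 47/30·R3.
R4 reduces to 0 = 0, so the extra equation is consistent.
Reading off the reduced rows gives a = -2, b = -3, c = -1.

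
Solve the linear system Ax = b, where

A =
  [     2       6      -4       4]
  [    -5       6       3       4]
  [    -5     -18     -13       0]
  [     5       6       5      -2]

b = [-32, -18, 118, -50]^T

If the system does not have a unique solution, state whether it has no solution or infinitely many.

Row-reduce:
R1 ← R1 / (2).
R2 ← R2 + 5·R1.
R3 ← R3 + 5·R1.
R4 ← R4 − 5·R1.
R2 ← R2 / (21).
R1 ← R1 − 3·R2.
R3 ← R3 + 3·R2.
R4 ← R4 + 9·R2.
R3 ← R3 / (-24).
R1 ← R1 + 1·R3.
R2 ← R2 + 1/3·R3.
R4 ← R4 − 12·R3.
Rank is 3 with 4 unknowns, leaving x_4 free.

infinitely many solutions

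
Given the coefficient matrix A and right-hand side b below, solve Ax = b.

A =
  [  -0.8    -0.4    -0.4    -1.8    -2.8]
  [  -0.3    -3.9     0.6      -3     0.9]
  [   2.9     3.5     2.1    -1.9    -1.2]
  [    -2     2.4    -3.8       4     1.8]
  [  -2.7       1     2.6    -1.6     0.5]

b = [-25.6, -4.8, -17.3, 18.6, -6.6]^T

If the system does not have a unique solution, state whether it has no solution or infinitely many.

Row-reduce the augmented matrix:
R1 ← R1 / (-4/5).
R2 ← R2 + 3/10·R1.
R3 ← R3 − 29/10·R1.
R4 ← R4 + 2·R1.
R5 ← R5 + 27/10·R1.
R2 ← R2 / (-15/4).
R1 ← R1 − 1/2·R2.
R3 ← R3 − 41/20·R2.
R4 ← R4 − 17/5·R2.
R5 ← R5 − 47/20·R2.
R3 ← R3 / (53/50).
R1 ← R1 − 3/5·R3.
R2 ← R2 + 1/5·R3.
R4 ← R4 + 53/25·R3.
R5 ← R5 − 221/50·R3.
R4 ← R4 / (-13).
R1 ← R1 − 3937/530·R4.
R2 ← R2 + 641/530·R4.
R3 ← R3 + 2424/265·R4.
R5 ← R5 − 230277/5300·R4.
R5 ← R5 / (710787/34450).
R1 ← R1 − 13322/3445·R5.
R2 ← R2 + 5271/3445·R5.
R3 ← R3 + 9183/3445·R5.
R4 ← R4 − 10/13·R5.
Reading off the reduced rows gives x_1 = 1, x_2 = -2, x_3 = 2, x_4 = 6, x_5 = 5.

x_1 = 1, x_2 = -2, x_3 = 2, x_4 = 6, x_5 = 5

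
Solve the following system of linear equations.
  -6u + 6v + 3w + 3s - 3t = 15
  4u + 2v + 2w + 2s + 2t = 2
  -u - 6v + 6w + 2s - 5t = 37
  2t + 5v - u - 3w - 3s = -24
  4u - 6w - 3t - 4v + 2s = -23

u = -2, v = -2, w = 4, s = 2, t = 1

Row-reduce the augmented matrix:
R1 ← R1 / (-6).
R2 ← R2 − 4·R1.
R3 ← R3 + 1·R1.
R4 ← R4 + 1·R1.
R5 ← R5 − 4·R1.
R2 ← R2 / (6).
R1 ← R1 + 1·R2.
R3 ← R3 + 7·R2.
R4 ← R4 − 4·R2.
R3 ← R3 / (61/6).
R1 ← R1 − 1/6·R3.
R2 ← R2 − 2/3·R3.
R4 ← R4 + 37/6·R3.
R5 ← R5 + 4·R3.
R4 ← R4 / (-148/61).
R1 ← R1 − 4/61·R4.
R2 ← R2 − 16/61·R4.
R3 ← R3 − 37/61·R4.
R5 ← R5 − 392/61·R4.
R5 ← R5 / (-273/37).
R1 ← R1 − 21/37·R5.
R2 ← R2 − 10/37·R5.
R3 ← R3 + 1/2·R5.
R4 ← R4 − 7/74·R5.
Reading off the reduced rows gives u = -2, v = -2, w = 4, s = 2, t = 1.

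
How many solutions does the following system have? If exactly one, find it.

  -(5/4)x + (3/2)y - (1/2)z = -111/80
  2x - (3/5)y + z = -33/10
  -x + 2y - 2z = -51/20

x = -9/4, y = -3, z = -3/5

Row-reduce the augmented matrix:
R1 ← R1 / (-5/4).
R2 ← R2 − 2·R1.
R3 ← R3 + 1·R1.
R2 ← R2 / (9/5).
R1 ← R1 + 6/5·R2.
R3 ← R3 − 4/5·R2.
R3 ← R3 / (-76/45).
R1 ← R1 − 8/15·R3.
R2 ← R2 − 1/9·R3.
Reading off the reduced rows gives x = -9/4, y = -3, z = -3/5.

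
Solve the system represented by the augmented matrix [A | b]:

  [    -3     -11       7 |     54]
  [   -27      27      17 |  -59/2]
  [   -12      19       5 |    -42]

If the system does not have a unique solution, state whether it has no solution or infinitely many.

no solution

Row-reduce:
R1 ← R1 / (-3).
R2 ← R2 + 27·R1.
R3 ← R3 + 12·R1.
R2 ← R2 / (126).
R1 ← R1 − 11/3·R2.
R3 ← R3 − 63·R2.
Row 3 reduces to 0 = -1/4, a contradiction. The system is inconsistent.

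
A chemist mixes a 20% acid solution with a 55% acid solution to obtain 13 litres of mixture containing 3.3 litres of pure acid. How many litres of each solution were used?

litres of solution A: 11, litres of solution B: 2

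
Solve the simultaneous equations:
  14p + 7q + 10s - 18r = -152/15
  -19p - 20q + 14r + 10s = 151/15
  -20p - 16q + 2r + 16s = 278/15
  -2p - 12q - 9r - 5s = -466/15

p = -5/3, q = 2, r = 3/5, s = 1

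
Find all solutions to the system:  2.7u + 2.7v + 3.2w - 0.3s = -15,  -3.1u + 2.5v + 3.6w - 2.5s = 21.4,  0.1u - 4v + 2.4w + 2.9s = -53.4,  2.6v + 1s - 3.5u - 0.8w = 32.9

Row-reduce the augmented matrix:
R1 ← R1 / (27/10).
R2 ← R2 + 31/10·R1.
R3 ← R3 − 1/10·R1.
R4 ← R4 + 7/2·R1.
R2 ← R2 / (28/5).
R1 ← R1 − 1·R2.
R3 ← R3 + 41/10·R2.
R4 ← R4 − 61/10·R2.
R3 ← R3 / (213/28).
R1 ← R1 + 43/378·R3.
R2 ← R2 − 491/378·R3.
R4 ← R4 + 1153/252·R3.
R4 ← R4 / (16133/3834).
R1 ← R1 − 11767/28755·R4.
R2 ← R2 + 18674/28755·R4.
R3 ← R3 − 116/1065·R4.
Reading off the reduced rows gives u = -5, v = 6, w = -6, s = -5.

u = -5, v = 6, w = -6, s = -5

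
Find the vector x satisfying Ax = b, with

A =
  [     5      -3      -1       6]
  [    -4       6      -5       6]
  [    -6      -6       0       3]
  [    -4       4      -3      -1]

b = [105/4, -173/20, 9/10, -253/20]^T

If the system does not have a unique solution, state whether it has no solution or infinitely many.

x_1 = 13/5, x_2 = -5/2, x_3 = -11/4, x_4 = 1/2

Row-reduce the augmented matrix:
R1 ← R1 / (5).
R2 ← R2 + 4·R1.
R3 ← R3 + 6·R1.
R4 ← R4 + 4·R1.
R2 ← R2 / (18/5).
R1 ← R1 + 3/5·R2.
R3 ← R3 + 48/5·R2.
R4 ← R4 − 8/5·R2.
R3 ← R3 / (-50/3).
R1 ← R1 + 7/6·R3.
R2 ← R2 + 29/18·R3.
R4 ← R4 + 11/9·R3.
R4 ← R4 / (-193/50).
R1 ← R1 − 27/100·R4.
R2 ← R2 + 77/100·R4.
R3 ← R3 + 117/50·R4.
Reading off the reduced rows gives x_1 = 13/5, x_2 = -5/2, x_3 = -11/4, x_4 = 1/2.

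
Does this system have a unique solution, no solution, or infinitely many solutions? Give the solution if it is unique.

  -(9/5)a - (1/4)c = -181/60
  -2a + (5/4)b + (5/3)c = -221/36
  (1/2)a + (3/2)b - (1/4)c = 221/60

a = 2, b = 7/5, c = -7/3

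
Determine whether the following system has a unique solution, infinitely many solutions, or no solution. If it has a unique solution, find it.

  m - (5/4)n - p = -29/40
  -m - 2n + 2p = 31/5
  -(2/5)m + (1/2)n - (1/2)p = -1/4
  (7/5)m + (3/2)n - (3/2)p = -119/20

Row-reduce the augmented matrix:
R2 ← R2 + 1·R1.
R3 ← R3 + 2/5·R1.
R4 ← R4 − 7/5·R1.
R2 ← R2 / (-13/4).
R1 ← R1 + 5/4·R2.
R4 ← R4 − 13/4·R2.
R3 ← R3 / (-9/10).
R1 ← R1 + 18/13·R3.
R2 ← R2 + 4/13·R3.
R4 ← R4 − 9/10·R3.
R4 reduces to 0 = 0, so the extra equation is consistent.
Reading off the reduced rows gives m = -2, n = -3/2, p = 3/5.

m = -2, n = -3/2, p = 3/5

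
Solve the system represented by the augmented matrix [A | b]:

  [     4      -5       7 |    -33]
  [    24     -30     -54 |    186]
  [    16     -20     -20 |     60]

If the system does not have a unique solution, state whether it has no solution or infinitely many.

infinitely many solutions

Row-reduce:
R1 ← R1 / (4).
R2 ← R2 − 24·R1.
R3 ← R3 − 16·R1.
R2 ← R2 / (-96).
R1 ← R1 − 7/4·R2.
R3 ← R3 + 48·R2.
Rank is 2 with 3 unknowns, leaving x_2 free.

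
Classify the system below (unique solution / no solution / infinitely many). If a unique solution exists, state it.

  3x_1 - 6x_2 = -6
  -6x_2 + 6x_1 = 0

x_1 = 2, x_2 = 2

Row-reduce the augmented matrix:
R1 ← R1 / (3).
R2 ← R2 − 6·R1.
R2 ← R2 / (6).
R1 ← R1 + 2·R2.
Reading off the reduced rows gives x_1 = 2, x_2 = 2.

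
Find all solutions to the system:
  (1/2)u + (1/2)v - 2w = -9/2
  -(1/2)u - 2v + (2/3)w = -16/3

Row-reduce:
R1 ← R1 / (1/2).
R2 ← R2 + 1/2·R1.
R2 ← R2 / (-3/2).
R1 ← R1 − 1·R2.
Rank is 2 with 3 unknowns, leaving w free.

infinitely many solutions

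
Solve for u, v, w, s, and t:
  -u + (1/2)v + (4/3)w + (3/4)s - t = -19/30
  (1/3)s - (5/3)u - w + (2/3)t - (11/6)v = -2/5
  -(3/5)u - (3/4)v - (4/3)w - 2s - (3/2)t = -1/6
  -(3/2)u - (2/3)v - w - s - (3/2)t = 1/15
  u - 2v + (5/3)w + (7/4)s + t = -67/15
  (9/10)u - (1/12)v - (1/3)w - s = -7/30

Row-reduce the augmented matrix:
R1 ← R1 / (-1).
R2 ← R2 + 5/3·R1.
R3 ← R3 + 3/5·R1.
R4 ← R4 + 3/2·R1.
R5 ← R5 − 1·R1.
R6 ← R6 − 9/10·R1.
R2 ← R2 / (-8/3).
R1 ← R1 + 1/2·R2.
R3 ← R3 + 21/20·R2.
R4 ← R4 + 17/12·R2.
R5 ← R5 + 3/2·R2.
R6 ← R6 − 11/30·R2.
R3 ← R3 / (-83/96).
R1 ← R1 + 35/48·R3.
R2 ← R2 − 29/24·R3.
R4 ← R4 + 371/288·R3.
R5 ← R5 − 77/16·R3.
R6 ← R6 − 61/144·R3.
R4 ← R4 / (14687/9960).
R1 ← R1 − 393/332·R4.
R2 ← R2 + 1069/415·R4.
R3 ← R3 − 4011/1660·R4.
R5 ← R5 + 14297/1660·R4.
R6 ← R6 + 14687/9960·R4.
R5 ← R5 / (-41839/14687).
R1 ← R1 − 13455/14687·R5.
R2 ← R2 + 12462/14687·R5.
R3 ← R3 + 4488/14687·R5.
R4 ← R4 − 14644/14687·R5.
R6 reduces to 0 = 0, so the extra equation is consistent.
Reading off the reduced rows gives u = -1/2, v = 7/5, w = -1, s = 0, t = 1/2.

u = -1/2, v = 7/5, w = -1, s = 0, t = 1/2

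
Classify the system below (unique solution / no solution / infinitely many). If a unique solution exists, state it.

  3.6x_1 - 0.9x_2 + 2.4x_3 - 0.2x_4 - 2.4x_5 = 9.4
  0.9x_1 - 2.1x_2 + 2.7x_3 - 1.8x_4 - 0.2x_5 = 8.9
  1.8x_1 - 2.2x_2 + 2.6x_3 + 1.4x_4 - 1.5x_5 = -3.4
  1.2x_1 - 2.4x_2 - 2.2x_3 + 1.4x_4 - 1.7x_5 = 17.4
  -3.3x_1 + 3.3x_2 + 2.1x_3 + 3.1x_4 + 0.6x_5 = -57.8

Row-reduce the augmented matrix:
R1 ← R1 / (18/5).
R2 ← R2 − 9/10·R1.
R3 ← R3 − 9/5·R1.
R4 ← R4 − 6/5·R1.
R5 ← R5 + 33/10·R1.
R2 ← R2 / (-15/8).
R1 ← R1 + 1/4·R2.
R3 ← R3 + 7/4·R2.
R4 ← R4 + 21/10·R2.
R5 ← R5 − 99/40·R2.
R3 ← R3 / (-14/25).
R1 ← R1 − 29/75·R3.
R2 ← R2 + 28/25·R3.
R4 ← R4 + 669/125·R3.
R5 ← R5 − 884/125·R3.
R4 ← R4 / (-5569/210).
R1 ← R1 − 295/126·R4.
R2 ← R2 + 16/3·R4.
R3 ← R3 + 235/42·R4.
R5 ← R5 − 8437/210·R4.
R5 ← R5 / (-3121283/1670700).
R1 ← R1 + 184394/250605·R5.
R2 ← R2 − 9209/83535·R5.
R3 ← R3 − 2156/16707·R5.
R4 ← R4 + 10683/55690·R5.
Reading off the reduced rows gives x_1 = 6, x_2 = -4, x_3 = -5, x_4 = -5, x_5 = 2.

x_1 = 6, x_2 = -4, x_3 = -5, x_4 = -5, x_5 = 2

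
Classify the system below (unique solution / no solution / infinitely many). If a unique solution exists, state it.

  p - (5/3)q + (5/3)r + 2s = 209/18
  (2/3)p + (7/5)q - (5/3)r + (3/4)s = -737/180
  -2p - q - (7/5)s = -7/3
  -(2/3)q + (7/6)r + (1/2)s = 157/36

p = 4/3, q = -8/3, r = 3/2, s = 5/3

Row-reduce the augmented matrix:
R2 ← R2 − 2/3·R1.
R3 ← R3 + 2·R1.
R2 ← R2 / (113/45).
R1 ← R1 + 5/3·R2.
R3 ← R3 + 13/3·R2.
R4 ← R4 + 2/3·R2.
R3 ← R3 / (-165/113).
R1 ← R1 + 20/113·R3.
R2 ← R2 + 125/113·R3.
R4 ← R4 − 97/226·R3.
R4 ← R4 / (5369/6600).
R1 ← R1 − 937/660·R4.
R2 ← R2 + 95/66·R4.
R3 ← R3 + 3601/3300·R4.
Reading off the reduced rows gives p = 4/3, q = -8/3, r = 3/2, s = 5/3.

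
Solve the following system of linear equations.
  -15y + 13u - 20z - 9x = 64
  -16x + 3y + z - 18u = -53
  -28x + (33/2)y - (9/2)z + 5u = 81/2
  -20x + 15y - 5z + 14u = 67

infinitely many solutions

Row-reduce:
R1 ← R1 / (-9).
R2 ← R2 + 16·R1.
R3 ← R3 + 28·R1.
R4 ← R4 + 20·R1.
R2 ← R2 / (89/3).
R1 ← R1 − 5/3·R2.
R3 ← R3 − 379/6·R2.
R4 ← R4 − 145/3·R2.
R3 ← R3 / (-1790/89).
R1 ← R1 − 15/89·R3.
R2 ← R2 − 329/267·R3.
R4 ← R4 + 1790/89·R3.
Rank is 3 with 4 unknowns, leaving u free.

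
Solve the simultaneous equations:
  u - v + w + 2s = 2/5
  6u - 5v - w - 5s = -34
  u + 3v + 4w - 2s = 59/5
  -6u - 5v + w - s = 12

u = -3, v = 8/5, w = 3, s = 1

Row-reduce the augmented matrix:
R2 ← R2 − 6·R1.
R3 ← R3 − 1·R1.
R4 ← R4 + 6·R1.
R1 ← R1 + 1·R2.
R3 ← R3 − 4·R2.
R4 ← R4 + 11·R2.
R3 ← R3 / (31).
R1 ← R1 + 6·R3.
R2 ← R2 + 7·R3.
R4 ← R4 + 70·R3.
R4 ← R4 / (-976/31).
R1 ← R1 + 81/31·R4.
R2 ← R2 + 79/31·R4.
R3 ← R3 − 64/31·R4.
Reading off the reduced rows gives u = -3, v = 8/5, w = 3, s = 1.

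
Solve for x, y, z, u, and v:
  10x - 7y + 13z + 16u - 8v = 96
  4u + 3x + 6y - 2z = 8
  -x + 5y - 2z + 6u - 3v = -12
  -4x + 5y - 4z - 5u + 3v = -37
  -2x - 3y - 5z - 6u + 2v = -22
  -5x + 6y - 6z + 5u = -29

Row-reduce the augmented matrix:
R1 ← R1 / (10).
R2 ← R2 − 3·R1.
R3 ← R3 + 1·R1.
R4 ← R4 + 4·R1.
R5 ← R5 + 2·R1.
R6 ← R6 + 5·R1.
R2 ← R2 / (81/10).
R1 ← R1 + 7/10·R2.
R3 ← R3 − 43/10·R2.
R4 ← R4 − 11/5·R2.
R5 ← R5 + 22/5·R2.
R6 ← R6 − 5/2·R2.
R3 ← R3 / (197/81).
R1 ← R1 − 64/81·R3.
R2 ← R2 + 59/81·R3.
R4 ← R4 − 227/81·R3.
R5 ← R5 + 454/81·R3.
R6 ← R6 − 188/81·R3.
R4 ← R4 / (-1503/197).
R1 ← R1 + 212/197·R4.
R2 ← R2 − 454/197·R4.
R3 ← R3 − 650/197·R4.
R5 ← R5 − 3006/197·R4.
R6 ← R6 − 1101/197·R4.
Swap R5 and R6.
R5 ← R5 / (628/167).
R1 ← R1 − 176/501·R5.
R2 ← R2 − 143/501·R5.
R3 ← R3 − 37/501·R5.
R4 ← R4 + 328/501·R5.
R6 reduces to 0 = 0, so the extra equation is consistent.
Reading off the reduced rows gives x = 4, y = -2, z = 2, u = 3, v = 4.

x = 4, y = -2, z = 2, u = 3, v = 4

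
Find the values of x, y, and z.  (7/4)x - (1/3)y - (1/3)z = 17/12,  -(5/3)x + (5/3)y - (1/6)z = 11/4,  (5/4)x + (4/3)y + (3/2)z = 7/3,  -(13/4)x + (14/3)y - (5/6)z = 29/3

x = 1, y = 5/2, z = -3/2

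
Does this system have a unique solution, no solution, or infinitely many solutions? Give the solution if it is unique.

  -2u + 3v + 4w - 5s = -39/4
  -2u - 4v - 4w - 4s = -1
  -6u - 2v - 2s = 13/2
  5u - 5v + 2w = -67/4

Row-reduce the augmented matrix:
R1 ← R1 / (-2).
R2 ← R2 + 2·R1.
R3 ← R3 + 6·R1.
R4 ← R4 − 5·R1.
R2 ← R2 / (-7).
R1 ← R1 + 3/2·R2.
R3 ← R3 + 11·R2.
R4 ← R4 − 5/2·R2.
R3 ← R3 / (4/7).
R1 ← R1 + 2/7·R3.
R2 ← R2 − 8/7·R3.
R4 ← R4 − 64/7·R3.
R4 ← R4 / (-195).
R1 ← R1 − 8·R4.
R2 ← R2 + 23·R4.
R3 ← R3 − 20·R4.
Reading off the reduced rows gives u = -2, v = 3/4, w = -3/2, s = 2.

u = -2, v = 3/4, w = -3/2, s = 2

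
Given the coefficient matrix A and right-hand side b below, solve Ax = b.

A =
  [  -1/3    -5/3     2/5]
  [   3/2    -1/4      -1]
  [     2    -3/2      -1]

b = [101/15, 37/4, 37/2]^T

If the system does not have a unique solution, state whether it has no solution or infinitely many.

x_1 = 6, x_2 = -5, x_3 = 1

Row-reduce the augmented matrix:
R1 ← R1 / (-1/3).
R2 ← R2 − 3/2·R1.
R3 ← R3 − 2·R1.
R2 ← R2 / (-31/4).
R1 ← R1 − 5·R2.
R3 ← R3 + 23/2·R2.
R3 ← R3 / (33/155).
R1 ← R1 + 106/155·R3.
R2 ← R2 + 16/155·R3.
Reading off the reduced rows gives x_1 = 6, x_2 = -5, x_3 = 1.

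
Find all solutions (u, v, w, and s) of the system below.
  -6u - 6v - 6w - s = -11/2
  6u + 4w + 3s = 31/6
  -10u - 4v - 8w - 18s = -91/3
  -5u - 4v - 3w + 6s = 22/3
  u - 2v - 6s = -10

u = -1/3, v = 1/3, w = 2/3, s = 3/2

Row-reduce the augmented matrix:
R1 ← R1 / (-6).
R2 ← R2 − 6·R1.
R3 ← R3 + 10·R1.
R4 ← R4 + 5·R1.
R5 ← R5 − 1·R1.
R2 ← R2 / (-6).
R1 ← R1 − 1·R2.
R3 ← R3 − 6·R2.
R4 ← R4 − 1·R2.
R5 ← R5 + 3·R2.
Swap R3 and R4.
R3 ← R3 / (5/3).
R1 ← R1 − 2/3·R3.
R2 ← R2 − 1/3·R3.
R4 ← R4 / (-43/3).
R1 ← R1 + 71/30·R4.
R2 ← R2 + 53/30·R4.
R3 ← R3 − 43/10·R4.
R5 ← R5 + 43/6·R4.
R5 reduces to 0 = 0, so the extra equation is consistent.
Reading off the reduced rows gives u = -1/3, v = 1/3, w = 2/3, s = 3/2.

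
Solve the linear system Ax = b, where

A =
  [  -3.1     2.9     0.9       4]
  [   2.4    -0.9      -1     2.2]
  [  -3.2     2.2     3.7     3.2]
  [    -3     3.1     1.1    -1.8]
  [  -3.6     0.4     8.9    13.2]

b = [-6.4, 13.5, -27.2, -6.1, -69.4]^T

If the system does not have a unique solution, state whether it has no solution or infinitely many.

Row-reduce the augmented matrix:
R1 ← R1 / (-31/10).
R2 ← R2 − 12/5·R1.
R3 ← R3 + 16/5·R1.
R4 ← R4 + 3·R1.
R5 ← R5 + 18/5·R1.
R2 ← R2 / (417/310).
R1 ← R1 + 29/31·R2.
R3 ← R3 + 123/155·R2.
R4 ← R4 − 91/310·R2.
R5 ← R5 + 92/31·R2.
R3 ← R3 / (3603/1390).
R1 ← R1 + 209/417·R3.
R2 ← R2 + 94/417·R3.
R4 ← R4 − 1231/4170·R3.
R5 ← R5 − 5993/834·R3.
R4 ← R4 / (-382472/54045).
R1 ← R1 − 30458/10809·R4.
R2 ← R2 − 44626/10809·R4.
R3 ← R3 − 3052/3603·R4.
R5 ← R5 − 764944/54045·R4.
R5 reduces to 0 = 0, so the extra equation is consistent.
Reading off the reduced rows gives x_1 = 5, x_2 = 5, x_3 = -6, x_4 = 0.

x_1 = 5, x_2 = 5, x_3 = -6, x_4 = 0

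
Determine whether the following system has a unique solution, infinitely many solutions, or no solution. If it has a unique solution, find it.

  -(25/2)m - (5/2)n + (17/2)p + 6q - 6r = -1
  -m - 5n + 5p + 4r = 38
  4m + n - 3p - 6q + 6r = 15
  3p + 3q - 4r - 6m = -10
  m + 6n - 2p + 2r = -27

Row-reduce:
R1 ← R1 / (-25/2).
R2 ← R2 + 1·R1.
R3 ← R3 − 4·R1.
R4 ← R4 + 6·R1.
R5 ← R5 − 1·R1.
R2 ← R2 / (-24/5).
R1 ← R1 − 1/5·R2.
R3 ← R3 − 1/5·R2.
R4 ← R4 − 6/5·R2.
R5 ← R5 − 29/5·R2.
R3 ← R3 / (-1/10).
R1 ← R1 + 1/2·R3.
R2 ← R2 + 9/10·R3.
R5 ← R5 − 39/10·R3.
Swap R4 and R5.
R4 ← R4 / (-160).
R1 ← R1 − 20·R4.
R2 ← R2 − 37·R4.
R3 ← R3 − 41·R4.
Rank is 4 with 5 unknowns, leaving r free.

infinitely many solutions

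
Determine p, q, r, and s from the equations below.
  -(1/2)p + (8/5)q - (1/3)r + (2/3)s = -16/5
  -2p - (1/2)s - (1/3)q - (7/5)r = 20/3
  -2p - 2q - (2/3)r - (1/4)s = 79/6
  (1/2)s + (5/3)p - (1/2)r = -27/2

p = -6, q = -2, r = 5, s = -2

Row-reduce the augmented matrix:
R1 ← R1 / (-1/2).
R2 ← R2 + 2·R1.
R3 ← R3 + 2·R1.
R4 ← R4 − 5/3·R1.
R2 ← R2 / (-101/15).
R1 ← R1 + 16/5·R2.
R3 ← R3 + 42/5·R2.
R4 ← R4 − 16/3·R2.
R3 ← R3 / (1136/1515).
R1 ← R1 − 1058/1515·R3.
R2 ← R2 − 1/101·R3.
R4 ← R4 + 3025/1818·R3.
R4 ← R4 / (205141/81792).
R1 ← R1 + 5393/6816·R4.
R2 ← R2 − 2075/4544·R4.
R3 ← R3 − 6265/4544·R4.
Reading off the reduced rows gives p = -6, q = -2, r = 5, s = -2.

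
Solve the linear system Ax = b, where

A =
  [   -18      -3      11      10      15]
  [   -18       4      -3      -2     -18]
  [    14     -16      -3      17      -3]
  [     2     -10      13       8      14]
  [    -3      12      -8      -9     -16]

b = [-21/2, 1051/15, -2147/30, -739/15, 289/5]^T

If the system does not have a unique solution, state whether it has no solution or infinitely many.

x_1 = -2, x_2 = 2/3, x_3 = 0, x_4 = -11/5, x_5 = -3/2

Row-reduce the augmented matrix:
R1 ← R1 / (-18).
R2 ← R2 + 18·R1.
R3 ← R3 − 14·R1.
R4 ← R4 − 2·R1.
R5 ← R5 + 3·R1.
R2 ← R2 / (7).
R1 ← R1 − 1/6·R2.
R3 ← R3 + 55/3·R2.
R4 ← R4 + 31/3·R2.
R5 ← R5 − 25/2·R2.
R3 ← R3 / (-280/9).
R1 ← R1 + 5/18·R3.
R2 ← R2 + 2·R3.
R4 ← R4 + 58/9·R3.
R5 ← R5 − 91/6·R3.
R4 ← R4 / (-7081/980).
R1 ← R1 + 165/784·R4.
R2 ← R2 + 1261/980·R4.
R3 ← R3 − 419/1960·R4.
R5 ← R5 − 4211/560·R4.
R5 ← R5 / (-106992/7081).
R1 ← R1 − 8073/7081·R5.
R2 ← R2 − 241/73·R5.
R3 ← R3 − 14150/7081·R5.
R4 ← R4 − 16601/7081·R5.
Reading off the reduced rows gives x_1 = -2, x_2 = 2/3, x_3 = 0, x_4 = -11/5, x_5 = -3/2.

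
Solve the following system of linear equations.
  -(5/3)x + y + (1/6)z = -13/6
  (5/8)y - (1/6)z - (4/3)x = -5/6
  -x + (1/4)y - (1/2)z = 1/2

infinitely many solutions

Row-reduce:
R1 ← R1 / (-5/3).
R2 ← R2 + 4/3·R1.
R3 ← R3 + 1·R1.
R2 ← R2 / (-7/40).
R1 ← R1 + 3/5·R2.
R3 ← R3 + 7/20·R2.
Rank is 2 with 3 unknowns, leaving z free.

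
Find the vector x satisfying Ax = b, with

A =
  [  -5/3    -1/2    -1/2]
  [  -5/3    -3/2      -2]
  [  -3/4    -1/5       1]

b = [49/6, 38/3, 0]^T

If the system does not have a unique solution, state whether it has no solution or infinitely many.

x_1 = -4, x_2 = 0, x_3 = -3

Row-reduce the augmented matrix:
R1 ← R1 / (-5/3).
R2 ← R2 + 5/3·R1.
R3 ← R3 + 3/4·R1.
R2 ← R2 / (-1).
R1 ← R1 − 3/10·R2.
R3 ← R3 − 1/40·R2.
R3 ← R3 / (19/16).
R1 ← R1 + 3/20·R3.
R2 ← R2 − 3/2·R3.
Reading off the reduced rows gives x_1 = -4, x_2 = 0, x_3 = -3.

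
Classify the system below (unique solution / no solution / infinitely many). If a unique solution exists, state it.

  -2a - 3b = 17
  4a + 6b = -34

infinitely many solutions

Row-reduce:
R1 ← R1 / (-2).
R2 ← R2 − 4·R1.
Rank is 1 with 2 unknowns, leaving b free.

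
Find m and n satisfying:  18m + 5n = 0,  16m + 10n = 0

m = 0, n = 0

Row-reduce the augmented matrix:
R1 ← R1 / (18).
R2 ← R2 − 16·R1.
R2 ← R2 / (50/9).
R1 ← R1 − 5/18·R2.
Reading off the reduced rows gives m = 0, n = 0.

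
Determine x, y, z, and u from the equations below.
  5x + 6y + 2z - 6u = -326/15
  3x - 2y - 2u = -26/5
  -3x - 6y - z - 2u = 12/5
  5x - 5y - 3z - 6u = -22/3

x = -2/3, y = -2/5, z = -2, u = 2

Row-reduce the augmented matrix:
R1 ← R1 / (5).
R2 ← R2 − 3·R1.
R3 ← R3 + 3·R1.
R4 ← R4 − 5·R1.
R2 ← R2 / (-28/5).
R1 ← R1 − 6/5·R2.
R3 ← R3 + 12/5·R2.
R4 ← R4 + 11·R2.
R3 ← R3 / (5/7).
R1 ← R1 − 1/7·R3.
R2 ← R2 − 3/14·R3.
R4 ← R4 + 37/14·R3.
R4 ← R4 / (-132/5).
R1 ← R1 − 2/5·R4.
R2 ← R2 − 8/5·R4.
R3 ← R3 + 44/5·R4.
Reading off the reduced rows gives x = -2/3, y = -2/5, z = -2, u = 2.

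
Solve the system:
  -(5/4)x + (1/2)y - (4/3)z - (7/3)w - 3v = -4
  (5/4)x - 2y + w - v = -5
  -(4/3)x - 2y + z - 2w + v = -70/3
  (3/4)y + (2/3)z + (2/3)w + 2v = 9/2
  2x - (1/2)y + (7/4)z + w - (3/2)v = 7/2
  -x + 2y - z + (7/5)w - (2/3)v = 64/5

Row-reduce the augmented matrix:
R1 ← R1 / (-5/4).
R2 ← R2 − 5/4·R1.
R3 ← R3 + 4/3·R1.
R5 ← R5 − 2·R1.
R6 ← R6 + 1·R1.
R2 ← R2 / (-3/2).
R1 ← R1 + 2/5·R2.
R3 ← R3 + 38/15·R2.
R4 ← R4 − 3/4·R2.
R5 ← R5 − 3/10·R2.
R6 ← R6 − 8/5·R2.
R3 ← R3 / (631/135).
R1 ← R1 − 64/45·R3.
R2 ← R2 − 8/9·R3.
R5 ← R5 + 13/20·R3.
R6 ← R6 + 61/45·R3.
Swap R4 and R5.
R4 ← R4 / (-3305/1262).
R1 ← R1 − 876/631·R4.
R2 ← R2 − 232/631·R4.
R3 ← R3 − 370/631·R4.
R6 ← R6 − 8327/3155·R4.
Swap R5 and R6.
R5 ← R5 / (-19735/3966).
R1 ← R1 + 1866/661·R5.
R2 ← R2 + 132/661·R5.
R3 ← R3 − 724/661·R5.
R4 ← R4 − 2815/1322·R5.
R6 reduces to 0 = 0, so the extra equation is consistent.
Reading off the reduced rows gives x = 4, y = 6, z = -2, w = 2, v = 0.

x = 4, y = 6, z = -2, w = 2, v = 0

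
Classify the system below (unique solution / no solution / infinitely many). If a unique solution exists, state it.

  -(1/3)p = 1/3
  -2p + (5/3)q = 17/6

p = -1, q = 1/2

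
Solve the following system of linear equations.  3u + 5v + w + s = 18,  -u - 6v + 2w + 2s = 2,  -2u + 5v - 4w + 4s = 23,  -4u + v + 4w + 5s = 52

u = -2, v = 3, w = 4, s = 5

Row-reduce the augmented matrix:
R1 ← R1 / (3).
R2 ← R2 + 1·R1.
R3 ← R3 + 2·R1.
R4 ← R4 + 4·R1.
R2 ← R2 / (-13/3).
R1 ← R1 − 5/3·R2.
R3 ← R3 − 25/3·R2.
R4 ← R4 − 23/3·R2.
R3 ← R3 / (15/13).
R1 ← R1 − 16/13·R3.
R2 ← R2 + 7/13·R3.
R4 ← R4 − 123/13·R3.
R4 ← R4 / (-323/5).
R1 ← R1 + 128/15·R4.
R2 ← R2 − 56/15·R4.
R3 ← R3 − 119/15·R4.
Reading off the reduced rows gives u = -2, v = 3, w = 4, s = 5.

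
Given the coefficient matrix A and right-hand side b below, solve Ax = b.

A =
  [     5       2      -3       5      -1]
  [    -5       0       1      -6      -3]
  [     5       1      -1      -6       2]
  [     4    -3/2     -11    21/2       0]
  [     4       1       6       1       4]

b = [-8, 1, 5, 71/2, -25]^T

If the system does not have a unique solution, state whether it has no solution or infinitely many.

Row-reduce:
R1 ← R1 / (5).
R2 ← R2 + 5·R1.
R3 ← R3 − 5·R1.
R4 ← R4 − 4·R1.
R5 ← R5 − 4·R1.
R2 ← R2 / (2).
R1 ← R1 − 2/5·R2.
R3 ← R3 + 1·R2.
R4 ← R4 + 31/10·R2.
R5 ← R5 + 3/5·R2.
R1 ← R1 + 1/5·R3.
R2 ← R2 + 1·R3.
R4 ← R4 + 117/10·R3.
R5 ← R5 − 39/5·R3.
R4 ← R4 / (-648/5).
R1 ← R1 + 11/10·R4.
R2 ← R2 + 12·R4.
R3 ← R3 + 23/2·R4.
R5 ← R5 − 432/5·R4.
Rank is 4 with 5 unknowns, leaving x_5 free.

infinitely many solutions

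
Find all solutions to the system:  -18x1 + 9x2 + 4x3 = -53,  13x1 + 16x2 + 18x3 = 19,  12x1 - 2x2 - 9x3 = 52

x1 = 3, x2 = 1, x3 = -2

Row-reduce the augmented matrix:
R1 ← R1 / (-18).
R2 ← R2 − 13·R1.
R3 ← R3 − 12·R1.
R2 ← R2 / (45/2).
R1 ← R1 + 1/2·R2.
R3 ← R3 − 4·R2.
R3 ← R3 / (-4069/405).
R1 ← R1 − 98/405·R3.
R2 ← R2 − 376/405·R3.
Reading off the reduced rows gives x1 = 3, x2 = 1, x3 = -2.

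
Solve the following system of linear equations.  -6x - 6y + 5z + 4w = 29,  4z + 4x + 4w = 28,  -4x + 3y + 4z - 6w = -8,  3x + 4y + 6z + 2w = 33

x = -1, y = 2, z = 3, w = 5

Row-reduce the augmented matrix:
R1 ← R1 / (-6).
R2 ← R2 − 4·R1.
R3 ← R3 + 4·R1.
R4 ← R4 − 3·R1.
R2 ← R2 / (-4).
R1 ← R1 − 1·R2.
R3 ← R3 − 7·R2.
R4 ← R4 − 1·R2.
R3 ← R3 / (27/2).
R1 ← R1 − 1·R3.
R2 ← R2 + 11/6·R3.
R4 ← R4 − 31/3·R3.
R4 ← R4 / (91/27).
R1 ← R1 − 7/9·R4.
R2 ← R2 + 34/27·R4.
R3 ← R3 − 2/9·R4.
Reading off the reduced rows gives x = -1, y = 2, z = 3, w = 5.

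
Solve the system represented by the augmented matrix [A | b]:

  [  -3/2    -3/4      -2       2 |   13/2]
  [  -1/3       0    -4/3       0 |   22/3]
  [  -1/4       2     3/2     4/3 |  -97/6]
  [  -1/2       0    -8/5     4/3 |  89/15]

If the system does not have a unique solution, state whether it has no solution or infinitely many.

Row-reduce the augmented matrix:
R1 ← R1 / (-3/2).
R2 ← R2 + 1/3·R1.
R3 ← R3 + 1/4·R1.
R4 ← R4 + 1/2·R1.
R2 ← R2 / (1/6).
R1 ← R1 − 1/2·R2.
R3 ← R3 − 17/8·R2.
R4 ← R4 − 1/4·R2.
R3 ← R3 / (79/6).
R1 ← R1 − 4·R3.
R2 ← R2 + 16/3·R3.
R4 ← R4 − 2/5·R3.
R4 ← R4 / (268/237).
R1 ← R1 + 160/79·R4.
R2 ← R2 − 8/237·R4.
R3 ← R3 − 40/79·R4.
Reading off the reduced rows gives x_1 = 2, x_2 = -2, x_3 = -6, x_4 = -2.

x_1 = 2, x_2 = -2, x_3 = -6, x_4 = -2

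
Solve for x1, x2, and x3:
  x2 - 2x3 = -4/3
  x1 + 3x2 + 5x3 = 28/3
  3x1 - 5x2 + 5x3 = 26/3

Row-reduce the augmented matrix:
Swap R1 and R2.
R3 ← R3 − 3·R1.
R1 ← R1 − 3·R2.
R3 ← R3 + 14·R2.
R3 ← R3 / (-38).
R1 ← R1 − 11·R3.
R2 ← R2 + 2·R3.
Reading off the reduced rows gives x1 = 7/3, x2 = 2/3, x3 = 1.

x1 = 7/3, x2 = 2/3, x3 = 1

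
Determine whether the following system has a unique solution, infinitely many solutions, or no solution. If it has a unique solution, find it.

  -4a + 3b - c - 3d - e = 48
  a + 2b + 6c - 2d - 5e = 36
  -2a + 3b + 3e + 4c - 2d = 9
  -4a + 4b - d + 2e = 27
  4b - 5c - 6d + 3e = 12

Row-reduce the augmented matrix:
R1 ← R1 / (-4).
R2 ← R2 − 1·R1.
R3 ← R3 + 2·R1.
R4 ← R4 + 4·R1.
R2 ← R2 / (11/4).
R1 ← R1 + 3/4·R2.
R3 ← R3 − 3/2·R2.
R4 ← R4 − 1·R2.
R5 ← R5 − 4·R2.
R3 ← R3 / (15/11).
R1 ← R1 − 20/11·R3.
R2 ← R2 − 23/11·R3.
R4 ← R4 + 12/11·R3.
R5 ← R5 + 147/11·R3.
R4 ← R4 / (19/5).
R1 ← R1 + 4/3·R4.
R2 ← R2 + 38/15·R4.
R3 ← R3 − 11/15·R4.
R5 ← R5 − 39/5·R4.
R5 ← R5 / (997/19).
R1 ← R1 + 117/19·R5.
R2 ← R2 + 5·R5.
R3 ← R3 − 52/19·R5.
R4 ← R4 − 50/19·R5.
Reading off the reduced rows gives a = -6, b = 3, c = 0, d = -3, e = -6.

a = -6, b = 3, c = 0, d = -3, e = -6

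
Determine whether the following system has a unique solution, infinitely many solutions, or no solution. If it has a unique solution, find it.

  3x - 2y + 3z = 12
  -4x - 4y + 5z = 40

Row-reduce:
R1 ← R1 / (3).
R2 ← R2 + 4·R1.
R2 ← R2 / (-20/3).
R1 ← R1 + 2/3·R2.
Rank is 2 with 3 unknowns, leaving z free.

infinitely many solutions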